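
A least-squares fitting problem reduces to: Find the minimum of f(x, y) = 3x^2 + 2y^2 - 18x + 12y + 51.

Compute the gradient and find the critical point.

f(x,y) = 3x^2 + 2y^2 - 18x + 12y + 51
df/dx = 6x + (-18) = 0  =>  x = 3
df/dy = 4y + (12) = 0  =>  y = -3
f(3, -3) = 3*(3)^2 + 2*(-3)^2 + -18*(3) + 12*(-3) + 51 = 6
Hessian is diagonal with entries 6, 4 > 0, so this is a minimum.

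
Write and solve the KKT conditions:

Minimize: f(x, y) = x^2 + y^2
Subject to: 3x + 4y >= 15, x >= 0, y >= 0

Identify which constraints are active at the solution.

KKT conditions for min x^2 + y^2 s.t. 3x + 4y >= 15, x >= 0, y >= 0:
Stationarity: 2x = mu*3 + mu_x, 2y = mu*4 + mu_y, with mu, mu_x, mu_y >= 0
Complementary slackness: mu*(3x + 4y - 15) = 0, mu_x*x = 0, mu_y*y = 0
(0, 0) is infeasible (3*0 + 4*0 < 15), so if mu = 0 stationarity would force x = mu_x/2 >= 0, y = mu_y/2 >= 0 with mu_x*x = mu_y*y = 0, i.e. x = y = 0: contradiction. Hence mu > 0 and 3x + 4y = 15 is active.
Try x > 0, y > 0 (so mu_x = mu_y = 0): x = 3*mu/2, y = 4*mu/2
Substitute: 3*(3*mu/2) + 4*(4*mu/2) = 15
  mu*25/2 = 15 => mu = 6/5
x* = 9/5 > 0, y* = 12/5 > 0, consistent with mu_x = mu_y = 0.
f is convex and the constraints are linear, so this KKT point is the global minimum.
f* = 9
Active constraints: 3x + 4y >= 15 (holds with equality, mu = 6/5 > 0); x >= 0 and y >= 0 are inactive (mu_x = mu_y = 0).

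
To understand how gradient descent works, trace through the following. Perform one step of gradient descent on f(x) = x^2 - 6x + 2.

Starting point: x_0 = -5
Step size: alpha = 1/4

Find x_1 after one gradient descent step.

f(x) = x^2 - 6x + 2
f'(x) = 2x - 6
f'(-5) = 2*-5 + (-6) = -16
x_1 = x_0 - alpha * f'(x_0) = -5 - 1/4 * -16 = -1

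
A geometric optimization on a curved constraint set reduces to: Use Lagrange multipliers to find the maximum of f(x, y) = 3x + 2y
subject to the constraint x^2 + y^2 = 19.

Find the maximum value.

Set up Lagrange conditions: grad f = lambda * grad g
  3 = 2*lambda*x
  2 = 2*lambda*y
From these: x/y = 3/2, so x = 3t, y = 2t for some t.
Substitute into constraint: (3t)^2 + (2t)^2 = 19
  t^2 * 13 = 19
  t = sqrt(19/13)
Maximum = 3*x + 2*y = (3^2 + 2^2)*t = 13 * sqrt(19/13) = sqrt(247)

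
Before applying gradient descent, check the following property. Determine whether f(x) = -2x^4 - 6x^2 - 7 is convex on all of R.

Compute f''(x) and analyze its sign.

f(x) = -2x^4 - 6x^2 - 7
f'(x) = -8x^3 + -12x
f''(x) = -24x^2 + -12
f''(x) = -24x^2 + -12 <= -12 < 0 for all x
Therefore, f is concave on R.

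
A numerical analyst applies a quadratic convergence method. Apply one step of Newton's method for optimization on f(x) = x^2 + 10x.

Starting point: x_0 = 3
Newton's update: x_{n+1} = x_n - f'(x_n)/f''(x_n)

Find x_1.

f(x) = x^2 + 10x
f'(x) = 2x + (10), f''(x) = 2
Newton step: x_1 = x_0 - f'(x_0)/f''(x_0)
f'(3) = 16
x_1 = 3 - 16/2 = -5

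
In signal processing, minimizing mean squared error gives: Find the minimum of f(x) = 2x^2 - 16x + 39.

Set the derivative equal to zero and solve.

f(x) = 2x^2 - 16x + 39
f'(x) = 4x + (-16) = 0
x = 16/4 = 4
f(4) = 7
Since f''(x) = 4 > 0, this is a minimum.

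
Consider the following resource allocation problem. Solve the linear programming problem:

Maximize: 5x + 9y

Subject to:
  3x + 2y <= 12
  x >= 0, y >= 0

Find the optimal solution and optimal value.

The feasible region has vertices at [(0, 0), (4, 0), (0, 6)].
Checking objective 5x + 9y at each vertex:
  (0, 0): 5*0 + 9*0 = 0
  (4, 0): 5*4 + 9*0 = 20
  (0, 6): 5*0 + 9*6 = 54
Maximum is 54 at (0, 6).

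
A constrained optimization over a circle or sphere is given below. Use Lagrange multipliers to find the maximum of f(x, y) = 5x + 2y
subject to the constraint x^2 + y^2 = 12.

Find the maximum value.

Set up Lagrange conditions: grad f = lambda * grad g
  5 = 2*lambda*x
  2 = 2*lambda*y
From these: x/y = 5/2, so x = 5t, y = 2t for some t.
Substitute into constraint: (5t)^2 + (2t)^2 = 12
  t^2 * 29 = 12
  t = sqrt(12/29)
Maximum = 5*x + 2*y = (5^2 + 2^2)*t = 29 * sqrt(12/29) = sqrt(348)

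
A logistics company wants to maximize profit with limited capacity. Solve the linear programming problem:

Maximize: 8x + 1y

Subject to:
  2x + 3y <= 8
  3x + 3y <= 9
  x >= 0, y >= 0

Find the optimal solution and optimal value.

Feasible vertices: (0, 0), (0, 8/3), (1, 2), (3, 0)
Objective 8x + 1y at each:
  (0, 0): 0
  (0, 8/3): 8/3
  (1, 2): 10
  (3, 0): 24
Maximum is 24 at (3, 0).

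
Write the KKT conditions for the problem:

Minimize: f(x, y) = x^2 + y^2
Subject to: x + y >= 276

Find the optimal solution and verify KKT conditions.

KKT conditions for min x^2 + y^2 s.t. x + y >= 276:
Stationarity: 2x = mu, 2y = mu
So x = y = mu/2.
Complementary slackness: mu*(x + y - 276) = 0
Primal feasibility: x + y >= 276; dual feasibility: mu >= 0
If mu = 0 then x = y = 0, but 0 + 0 < 276 is infeasible, so the constraint is active.
Constraint active: x + y = 2*(mu/2) = 276 => mu = 276
x = y = 138, f = 38088
Verify: stationarity 2*138 = 276 = mu; primal 138 + 138 = 276 >= 276; dual mu = 276 >= 0; complementary slackness 276*(276 - 276) = 0. All KKT conditions hold.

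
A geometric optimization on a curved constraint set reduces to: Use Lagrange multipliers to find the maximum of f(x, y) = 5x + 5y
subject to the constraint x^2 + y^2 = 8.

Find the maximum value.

Set up Lagrange conditions: grad f = lambda * grad g
  5 = 2*lambda*x
  5 = 2*lambda*y
From these: x/y = 5/5, so x = 5t, y = 5t for some t.
Substitute into constraint: (5t)^2 + (5t)^2 = 8
  t^2 * 50 = 8
  t = sqrt(8/50)
Maximum = 5*x + 5*y = (5^2 + 5^2)*t = 50 * sqrt(8/50) = 20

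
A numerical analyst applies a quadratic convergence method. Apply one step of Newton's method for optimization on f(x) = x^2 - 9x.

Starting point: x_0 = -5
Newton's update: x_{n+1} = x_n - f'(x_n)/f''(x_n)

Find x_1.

f(x) = x^2 - 9x
f'(x) = 2x + (-9), f''(x) = 2
Newton step: x_1 = x_0 - f'(x_0)/f''(x_0)
f'(-5) = -19
x_1 = -5 - -19/2 = 9/2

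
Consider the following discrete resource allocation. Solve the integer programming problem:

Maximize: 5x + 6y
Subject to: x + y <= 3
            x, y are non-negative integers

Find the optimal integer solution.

Objective: 5x + 6y, constraint: x + y <= 3
Coefficient of y is 6 > coefficient of x is 5, so allocate the entire budget to y.
Optimal: x = 0, y = 3, value = 18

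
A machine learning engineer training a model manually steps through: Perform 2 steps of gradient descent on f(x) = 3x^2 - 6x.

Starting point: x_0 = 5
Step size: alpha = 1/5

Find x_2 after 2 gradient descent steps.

f(x) = 3x^2 - 6x, f'(x) = 6x + (-6)
Step 1: f'(5) = 24, x_1 = 5 - 1/5 * 24 = 1/5
Step 2: f'(1/5) = -24/5, x_2 = 1/5 - 1/5 * -24/5 = 29/25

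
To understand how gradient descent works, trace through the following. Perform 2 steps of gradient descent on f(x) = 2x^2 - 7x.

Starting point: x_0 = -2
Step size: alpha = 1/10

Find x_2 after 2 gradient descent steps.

f(x) = 2x^2 - 7x, f'(x) = 4x + (-7)
Step 1: f'(-2) = -15, x_1 = -2 - 1/10 * -15 = -1/2
Step 2: f'(-1/2) = -9, x_2 = -1/2 - 1/10 * -9 = 2/5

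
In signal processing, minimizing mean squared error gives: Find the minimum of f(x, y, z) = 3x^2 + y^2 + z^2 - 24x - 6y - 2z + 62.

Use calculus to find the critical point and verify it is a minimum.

f(x,y,z) = 3x^2 + y^2 + z^2 - 24x - 6y - 2z + 62
df/dx = 6x + (-24) = 0 => x = 4
df/dy = 2y + (-6) = 0 => y = 3
df/dz = 2z + (-2) = 0 => z = 1
f(4,3,1) = 3*(4)^2 + 1*(3)^2 + 1*(1)^2 + -24*(4) + -6*(3) + -2*(1) + 62 = 4
Hessian is diagonal with entries 6, 2, 2 > 0, confirmed minimum.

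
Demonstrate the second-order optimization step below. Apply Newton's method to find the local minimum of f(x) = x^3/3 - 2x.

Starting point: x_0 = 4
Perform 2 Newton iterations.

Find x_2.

f(x) = x^3/3 - 2x
f'(x) = x^2 - 2, f''(x) = 2x
Newton update: x_{n+1} = x_n - (x_n^2 - 2)/(2*x_n)
Step 1: x_0 = 4, f'=14, f''=8, x_1 = 9/4
Step 2: x_1 = 9/4, f'=49/16, f''=9/2, x_2 = 113/72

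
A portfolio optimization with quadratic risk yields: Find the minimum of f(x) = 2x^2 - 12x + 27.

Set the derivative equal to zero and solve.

f(x) = 2x^2 - 12x + 27
f'(x) = 4x + (-12) = 0
x = 12/4 = 3
f(3) = 9
Since f''(x) = 4 > 0, this is a minimum.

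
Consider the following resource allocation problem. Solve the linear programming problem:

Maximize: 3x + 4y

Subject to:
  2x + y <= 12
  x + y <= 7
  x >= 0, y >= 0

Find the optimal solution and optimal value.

Feasible vertices: (0, 0), (0, 7), (5, 2), (6, 0)
Objective 3x + 4y at each:
  (0, 0): 0
  (0, 7): 28
  (5, 2): 23
  (6, 0): 18
Maximum is 28 at (0, 7).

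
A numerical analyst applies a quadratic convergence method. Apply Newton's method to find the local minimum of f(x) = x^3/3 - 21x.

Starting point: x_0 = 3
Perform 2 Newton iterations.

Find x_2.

f(x) = x^3/3 - 21x
f'(x) = x^2 - 21, f''(x) = 2x
Newton update: x_{n+1} = x_n - (x_n^2 - 21)/(2*x_n)
Step 1: x_0 = 3, f'=-12, f''=6, x_1 = 5
Step 2: x_1 = 5, f'=4, f''=10, x_2 = 23/5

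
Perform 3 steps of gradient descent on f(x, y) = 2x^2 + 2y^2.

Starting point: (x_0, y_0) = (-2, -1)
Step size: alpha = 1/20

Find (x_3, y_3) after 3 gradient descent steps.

f(x,y) = 2x^2 + 2y^2
grad_x = 4x + 0y, grad_y = 4y + 0x
Step 1: grad = (-8, -4), (-8/5, -4/5)
Step 2: grad = (-32/5, -16/5), (-32/25, -16/25)
Step 3: grad = (-128/25, -64/25), (-128/125, -64/125)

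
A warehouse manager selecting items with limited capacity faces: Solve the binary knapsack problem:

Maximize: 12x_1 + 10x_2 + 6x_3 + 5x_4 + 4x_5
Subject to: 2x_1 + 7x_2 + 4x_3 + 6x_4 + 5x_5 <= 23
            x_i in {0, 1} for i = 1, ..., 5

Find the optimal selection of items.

Items: item 1 (v=12, w=2), item 2 (v=10, w=7), item 3 (v=6, w=4), item 4 (v=5, w=6), item 5 (v=4, w=5)
Capacity: 23
Checking all 32 subsets (w = total weight, v = total value):
  {}: w = 0, v = 0
  {1}: w = 2, v = 12
  {2}: w = 7, v = 10
  {3}: w = 4, v = 6
  {4}: w = 6, v = 5
  {5}: w = 5, v = 4
  {1, 2}: w = 9, v = 22
  {1, 3}: w = 6, v = 18
  {1, 4}: w = 8, v = 17
  {1, 5}: w = 7, v = 16
  {2, 3}: w = 11, v = 16
  {2, 4}: w = 13, v = 15
  {2, 5}: w = 12, v = 14
  {3, 4}: w = 10, v = 11
  {3, 5}: w = 9, v = 10
  {4, 5}: w = 11, v = 9
  {1, 2, 3}: w = 13, v = 28
  {1, 2, 4}: w = 15, v = 27
  {1, 2, 5}: w = 14, v = 26
  {1, 3, 4}: w = 12, v = 23
  {1, 3, 5}: w = 11, v = 22
  {1, 4, 5}: w = 13, v = 21
  {2, 3, 4}: w = 17, v = 21
  {2, 3, 5}: w = 16, v = 20
  {2, 4, 5}: w = 18, v = 19
  {3, 4, 5}: w = 15, v = 15
  {1, 2, 3, 4}: w = 19, v = 33
  {1, 2, 3, 5}: w = 18, v = 32
  {1, 2, 4, 5}: w = 20, v = 31
  {1, 3, 4, 5}: w = 17, v = 27
  {2, 3, 4, 5}: w = 22, v = 25
  {1, 2, 3, 4, 5}: w = 24 > 23, infeasible
Best feasible subset: items [1, 2, 3, 4]
Total weight: 19 <= 23, total value: 33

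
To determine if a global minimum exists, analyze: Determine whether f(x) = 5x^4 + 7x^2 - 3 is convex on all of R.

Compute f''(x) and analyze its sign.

f(x) = 5x^4 + 7x^2 - 3
f'(x) = 20x^3 + 14x
f''(x) = 60x^2 + 14
f''(x) = 60x^2 + 14 >= 14 > 0 for all x
Therefore, f is convex on R.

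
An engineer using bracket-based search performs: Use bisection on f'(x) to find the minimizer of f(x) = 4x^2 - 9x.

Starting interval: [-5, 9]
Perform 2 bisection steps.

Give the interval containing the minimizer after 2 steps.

Finding critical point of f(x) = 4x^2 - 9x using bisection on f'(x) = 8x + -9.
f'(x) = 0 when x = 9/8.
Starting interval: [-5, 9]
Step 1: mid = 2, f'(mid) = 7, new interval = [-5, 2]
Step 2: mid = -3/2, f'(mid) = -21, new interval = [-3/2, 2]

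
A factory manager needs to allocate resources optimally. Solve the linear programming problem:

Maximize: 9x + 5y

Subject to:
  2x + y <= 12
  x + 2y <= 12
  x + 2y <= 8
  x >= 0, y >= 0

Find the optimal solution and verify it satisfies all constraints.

Feasible vertices: (0, 0), (0, 4), (16/3, 4/3), (6, 0)
Objective 9x + 5y at each vertex:
  (0, 0): 0
  (0, 4): 20
  (16/3, 4/3): 164/3
  (6, 0): 54
Maximum is 164/3 at (16/3, 4/3).
Verify constraints at (x, y) = (16/3, 4/3):
  2*(16/3) + 1*(4/3) = 12 <= 12 (active)
  1*(16/3) + 2*(4/3) = 8 <= 12
  1*(16/3) + 2*(4/3) = 8 <= 8 (active)
  x = 16/3 >= 0, y = 4/3 >= 0. All constraints satisfied.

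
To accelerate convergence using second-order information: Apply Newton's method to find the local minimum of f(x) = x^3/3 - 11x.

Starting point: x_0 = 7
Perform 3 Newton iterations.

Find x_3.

f(x) = x^3/3 - 11x
f'(x) = x^2 - 11, f''(x) = 2x
Newton update: x_{n+1} = x_n - (x_n^2 - 11)/(2*x_n)
Step 1: x_0 = 7, f'=38, f''=14, x_1 = 30/7
Step 2: x_1 = 30/7, f'=361/49, f''=60/7, x_2 = 1439/420
Step 3: x_2 = 1439/420, f'=130321/176400, f''=1439/210, x_3 = 4011121/1208760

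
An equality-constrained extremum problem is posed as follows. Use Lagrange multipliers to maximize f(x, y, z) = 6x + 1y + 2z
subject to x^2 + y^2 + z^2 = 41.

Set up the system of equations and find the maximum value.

Lagrange conditions: 6 = 2*lambda*x, 1 = 2*lambda*y, 2 = 2*lambda*z
So x:6 = y:1 = z:2, i.e. x = 6t, y = 1t, z = 2t
Constraint: t^2*(6^2 + 1^2 + 2^2) = 41
  t^2 * 41 = 41  =>  t = sqrt(1)
Maximum = 6*6t + 1*1t + 2*2t = 41*sqrt(1) = 41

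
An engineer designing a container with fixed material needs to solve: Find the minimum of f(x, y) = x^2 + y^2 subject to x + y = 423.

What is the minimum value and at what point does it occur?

Substitute y = 423 - x into f(x,y) = x^2 + y^2:
g(x) = x^2 + (423 - x)^2 = 2x^2 - 846x + 178929
g'(x) = 4x - 846 = 0  =>  x = 423/2
y = 423 - 423/2 = 423/2
Minimum value = (423/2)^2 + (423/2)^2 = 178929/2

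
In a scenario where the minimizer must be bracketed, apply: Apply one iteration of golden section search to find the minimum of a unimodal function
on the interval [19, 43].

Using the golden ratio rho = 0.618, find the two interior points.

Golden section search on [19, 43].
Golden ratio rho = 0.618 (approx).
Interior points:
  x_1 = 19 + (1-0.618)*24 = 28.1680
  x_2 = 19 + 0.618*24 = 33.8320
Compare f(x_1) and f(x_2) to determine which subinterval to keep.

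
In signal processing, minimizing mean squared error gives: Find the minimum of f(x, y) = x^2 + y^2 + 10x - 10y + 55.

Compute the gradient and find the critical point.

f(x,y) = x^2 + y^2 + 10x - 10y + 55
df/dx = 2x + (10) = 0  =>  x = -5
df/dy = 2y + (-10) = 0  =>  y = 5
f(-5, 5) = 1*(-5)^2 + 1*(5)^2 + 10*(-5) + -10*(5) + 55 = 5
Hessian is diagonal with entries 2, 2 > 0, so this is a minimum.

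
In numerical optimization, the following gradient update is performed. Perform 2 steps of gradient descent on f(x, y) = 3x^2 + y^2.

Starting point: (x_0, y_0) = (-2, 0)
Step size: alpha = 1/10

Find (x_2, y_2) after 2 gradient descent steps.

f(x,y) = 3x^2 + y^2
grad_x = 6x + 0y, grad_y = 2y + 0x
Step 1: grad = (-12, 0), (-4/5, 0)
Step 2: grad = (-24/5, 0), (-8/25, 0)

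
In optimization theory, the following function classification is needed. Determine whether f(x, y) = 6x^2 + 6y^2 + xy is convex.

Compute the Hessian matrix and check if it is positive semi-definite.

f(x,y) = 6x^2 + 6y^2 + xy
Hessian H = [[12, 1], [1, 12]]
trace(H) = 24, det(H) = 143
Eigenvalues: (24 +/- sqrt(4)) / 2 = 13, 11
Since both eigenvalues > 0, f is convex.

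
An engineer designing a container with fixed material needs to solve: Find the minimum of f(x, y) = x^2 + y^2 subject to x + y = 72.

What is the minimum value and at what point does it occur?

Substitute y = 72 - x into f(x,y) = x^2 + y^2:
g(x) = x^2 + (72 - x)^2 = 2x^2 - 144x + 5184
g'(x) = 4x - 144 = 0  =>  x = 36
y = 72 - 36 = 36
Minimum value = 36^2 + 36^2 = 2592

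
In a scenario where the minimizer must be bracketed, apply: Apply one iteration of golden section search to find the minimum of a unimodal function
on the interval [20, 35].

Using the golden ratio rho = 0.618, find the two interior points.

Golden section search on [20, 35].
Golden ratio rho = 0.618 (approx).
Interior points:
  x_1 = 20 + (1-0.618)*15 = 25.7300
  x_2 = 20 + 0.618*15 = 29.2700
Compare f(x_1) and f(x_2) to determine which subinterval to keep.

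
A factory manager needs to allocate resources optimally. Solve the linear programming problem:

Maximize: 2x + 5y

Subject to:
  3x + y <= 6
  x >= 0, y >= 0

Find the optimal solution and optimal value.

The feasible region has vertices at [(0, 0), (2, 0), (0, 6)].
Checking objective 2x + 5y at each vertex:
  (0, 0): 2*0 + 5*0 = 0
  (2, 0): 2*2 + 5*0 = 4
  (0, 6): 2*0 + 5*6 = 30
Maximum is 30 at (0, 6).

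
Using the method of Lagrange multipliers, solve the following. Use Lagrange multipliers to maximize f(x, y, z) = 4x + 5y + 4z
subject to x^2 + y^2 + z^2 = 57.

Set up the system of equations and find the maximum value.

Lagrange conditions: 4 = 2*lambda*x, 5 = 2*lambda*y, 4 = 2*lambda*z
So x:4 = y:5 = z:4, i.e. x = 4t, y = 5t, z = 4t
Constraint: t^2*(4^2 + 5^2 + 4^2) = 57
  t^2 * 57 = 57  =>  t = sqrt(1)
Maximum = 4*4t + 5*5t + 4*4t = 57*sqrt(1) = 57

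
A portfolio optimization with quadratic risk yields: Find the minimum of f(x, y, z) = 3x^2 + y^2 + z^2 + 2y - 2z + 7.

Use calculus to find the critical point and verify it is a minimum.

f(x,y,z) = 3x^2 + y^2 + z^2 + 2y - 2z + 7
df/dx = 6x + (0) = 0 => x = 0
df/dy = 2y + (2) = 0 => y = -1
df/dz = 2z + (-2) = 0 => z = 1
f(0,-1,1) = 3*(0)^2 + 1*(-1)^2 + 1*(1)^2 + 2*(-1) + -2*(1) + 7 = 5
Hessian is diagonal with entries 6, 2, 2 > 0, confirmed minimum.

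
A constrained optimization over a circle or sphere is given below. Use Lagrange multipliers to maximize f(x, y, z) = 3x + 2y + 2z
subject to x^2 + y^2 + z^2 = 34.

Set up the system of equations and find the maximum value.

Lagrange conditions: 3 = 2*lambda*x, 2 = 2*lambda*y, 2 = 2*lambda*z
So x:3 = y:2 = z:2, i.e. x = 3t, y = 2t, z = 2t
Constraint: t^2*(3^2 + 2^2 + 2^2) = 34
  t^2 * 17 = 34  =>  t = sqrt(2)
Maximum = 3*3t + 2*2t + 2*2t = 17*sqrt(2) = sqrt(578)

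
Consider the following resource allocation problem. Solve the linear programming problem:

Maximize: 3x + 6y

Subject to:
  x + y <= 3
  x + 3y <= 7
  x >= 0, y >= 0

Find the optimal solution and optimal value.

Feasible vertices: (0, 0), (0, 7/3), (1, 2), (3, 0)
Objective 3x + 6y at each:
  (0, 0): 0
  (0, 7/3): 14
  (1, 2): 15
  (3, 0): 9
Maximum is 15 at (1, 2).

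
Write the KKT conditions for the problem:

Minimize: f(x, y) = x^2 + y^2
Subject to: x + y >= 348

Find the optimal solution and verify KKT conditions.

KKT conditions for min x^2 + y^2 s.t. x + y >= 348:
Stationarity: 2x = mu, 2y = mu
So x = y = mu/2.
Complementary slackness: mu*(x + y - 348) = 0
Primal feasibility: x + y >= 348; dual feasibility: mu >= 0
If mu = 0 then x = y = 0, but 0 + 0 < 348 is infeasible, so the constraint is active.
Constraint active: x + y = 2*(mu/2) = 348 => mu = 348
x = y = 174, f = 60552
Verify: stationarity 2*174 = 348 = mu; primal 174 + 174 = 348 >= 348; dual mu = 348 >= 0; complementary slackness 348*(348 - 348) = 0. All KKT conditions hold.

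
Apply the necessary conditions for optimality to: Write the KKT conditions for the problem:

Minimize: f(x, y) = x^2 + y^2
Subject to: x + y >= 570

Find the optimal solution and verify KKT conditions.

KKT conditions for min x^2 + y^2 s.t. x + y >= 570:
Stationarity: 2x = mu, 2y = mu
So x = y = mu/2.
Complementary slackness: mu*(x + y - 570) = 0
Primal feasibility: x + y >= 570; dual feasibility: mu >= 0
If mu = 0 then x = y = 0, but 0 + 0 < 570 is infeasible, so the constraint is active.
Constraint active: x + y = 2*(mu/2) = 570 => mu = 570
x = y = 285, f = 162450
Verify: stationarity 2*285 = 570 = mu; primal 285 + 285 = 570 >= 570; dual mu = 570 >= 0; complementary slackness 570*(570 - 570) = 0. All KKT conditions hold.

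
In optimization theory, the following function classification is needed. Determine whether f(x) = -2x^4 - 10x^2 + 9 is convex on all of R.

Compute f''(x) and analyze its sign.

f(x) = -2x^4 - 10x^2 + 9
f'(x) = -8x^3 + -20x
f''(x) = -24x^2 + -20
f''(x) = -24x^2 + -20 <= -20 < 0 for all x
Therefore, f is concave on R.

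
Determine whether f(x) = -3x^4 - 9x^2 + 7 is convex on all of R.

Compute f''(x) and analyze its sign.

f(x) = -3x^4 - 9x^2 + 7
f'(x) = -12x^3 + -18x
f''(x) = -36x^2 + -18
f''(x) = -36x^2 + -18 <= -18 < 0 for all x
Therefore, f is concave on R.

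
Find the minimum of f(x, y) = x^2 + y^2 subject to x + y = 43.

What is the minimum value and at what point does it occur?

Substitute y = 43 - x into f(x,y) = x^2 + y^2:
g(x) = x^2 + (43 - x)^2 = 2x^2 - 86x + 1849
g'(x) = 4x - 86 = 0  =>  x = 43/2
y = 43 - 43/2 = 43/2
Minimum value = (43/2)^2 + (43/2)^2 = 1849/2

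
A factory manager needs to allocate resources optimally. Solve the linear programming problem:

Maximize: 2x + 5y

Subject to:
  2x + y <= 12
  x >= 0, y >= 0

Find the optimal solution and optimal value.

The feasible region has vertices at [(0, 0), (6, 0), (0, 12)].
Checking objective 2x + 5y at each vertex:
  (0, 0): 2*0 + 5*0 = 0
  (6, 0): 2*6 + 5*0 = 12
  (0, 12): 2*0 + 5*12 = 60
Maximum is 60 at (0, 12).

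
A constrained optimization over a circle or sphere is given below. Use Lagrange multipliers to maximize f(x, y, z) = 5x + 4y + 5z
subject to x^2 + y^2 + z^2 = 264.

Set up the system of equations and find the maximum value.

Lagrange conditions: 5 = 2*lambda*x, 4 = 2*lambda*y, 5 = 2*lambda*z
So x:5 = y:4 = z:5, i.e. x = 5t, y = 4t, z = 5t
Constraint: t^2*(5^2 + 4^2 + 5^2) = 264
  t^2 * 66 = 264  =>  t = sqrt(4)
Maximum = 5*5t + 4*4t + 5*5t = 66*sqrt(4) = 132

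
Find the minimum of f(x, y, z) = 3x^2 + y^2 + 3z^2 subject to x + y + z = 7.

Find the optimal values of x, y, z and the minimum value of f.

Using Lagrange multipliers on f = 3x^2 + y^2 + 3z^2 with constraint x + y + z = 7:
Conditions: 2*3*x = lambda, 2*1*y = lambda, 2*3*z = lambda
So x = lambda/6, y = lambda/2, z = lambda/6
Substituting into constraint: lambda * (5/6) = 7
lambda = 42/5
x = 7/5, y = 21/5, z = 7/5
Minimum value = 147/5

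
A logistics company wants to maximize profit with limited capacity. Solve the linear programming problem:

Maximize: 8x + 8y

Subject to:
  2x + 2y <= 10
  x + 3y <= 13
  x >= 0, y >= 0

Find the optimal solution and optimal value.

Feasible vertices: (0, 0), (0, 13/3), (1, 4), (5, 0)
Objective 8x + 8y at each:
  (0, 0): 0
  (0, 13/3): 104/3
  (1, 4): 40
  (5, 0): 40
Maximum is 40 at (1, 4).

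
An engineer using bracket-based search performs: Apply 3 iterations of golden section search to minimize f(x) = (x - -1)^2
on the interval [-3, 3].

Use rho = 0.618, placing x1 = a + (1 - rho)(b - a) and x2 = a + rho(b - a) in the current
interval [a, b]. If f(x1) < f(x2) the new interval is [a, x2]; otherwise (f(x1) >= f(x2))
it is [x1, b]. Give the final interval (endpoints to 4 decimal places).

Golden section search for min of f(x) = (x - -1)^2 on [-3, 3].
Each step: x1 = a + (1 - rho)(b - a), x2 = a + rho(b - a); if f(x1) < f(x2) keep [a, x2], otherwise keep [x1, b].
Step 1: [-3.0000, 3.0000], x1=-0.7080 (f=0.0853), x2=0.7080 (f=2.9173); f(x1) < f(x2) => keep [-3.0000, 0.7080]
Step 2: [-3.0000, 0.7080], x1=-1.5835 (f=0.3405), x2=-0.7085 (f=0.0850); f(x1) > f(x2) => keep [-1.5835, 0.7080]
Step 3: [-1.5835, 0.7080], x1=-0.7082 (f=0.0852), x2=-0.1674 (f=0.6933); f(x1) < f(x2) => keep [-1.5835, -0.1674]
Final interval: [-1.5835, -0.1674]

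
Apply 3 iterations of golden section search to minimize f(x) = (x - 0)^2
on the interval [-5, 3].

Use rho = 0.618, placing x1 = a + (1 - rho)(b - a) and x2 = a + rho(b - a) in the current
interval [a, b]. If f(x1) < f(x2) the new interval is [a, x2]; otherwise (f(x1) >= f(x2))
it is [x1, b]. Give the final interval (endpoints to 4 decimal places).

Golden section search for min of f(x) = (x - 0)^2 on [-5, 3].
Each step: x1 = a + (1 - rho)(b - a), x2 = a + rho(b - a); if f(x1) < f(x2) keep [a, x2], otherwise keep [x1, b].
Step 1: [-5.0000, 3.0000], x1=-1.9440 (f=3.7791), x2=-0.0560 (f=0.0031); f(x1) > f(x2) => keep [-1.9440, 3.0000]
Step 2: [-1.9440, 3.0000], x1=-0.0554 (f=0.0031), x2=1.1114 (f=1.2352); f(x1) < f(x2) => keep [-1.9440, 1.1114]
Step 3: [-1.9440, 1.1114], x1=-0.7768 (f=0.6035), x2=-0.0558 (f=0.0031); f(x1) > f(x2) => keep [-0.7768, 1.1114]
Final interval: [-0.7768, 1.1114]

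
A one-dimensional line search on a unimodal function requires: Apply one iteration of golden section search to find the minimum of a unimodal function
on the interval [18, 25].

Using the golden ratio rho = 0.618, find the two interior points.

Golden section search on [18, 25].
Golden ratio rho = 0.618 (approx).
Interior points:
  x_1 = 18 + (1-0.618)*7 = 20.6740
  x_2 = 18 + 0.618*7 = 22.3260
Compare f(x_1) and f(x_2) to determine which subinterval to keep.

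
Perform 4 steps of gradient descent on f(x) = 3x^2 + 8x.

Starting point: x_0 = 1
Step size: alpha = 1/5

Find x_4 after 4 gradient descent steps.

f(x) = 3x^2 + 8x, f'(x) = 6x + (8)
Step 1: f'(1) = 14, x_1 = 1 - 1/5 * 14 = -9/5
Step 2: f'(-9/5) = -14/5, x_2 = -9/5 - 1/5 * -14/5 = -31/25
Step 3: f'(-31/25) = 14/25, x_3 = -31/25 - 1/5 * 14/25 = -169/125
Step 4: f'(-169/125) = -14/125, x_4 = -169/125 - 1/5 * -14/125 = -831/625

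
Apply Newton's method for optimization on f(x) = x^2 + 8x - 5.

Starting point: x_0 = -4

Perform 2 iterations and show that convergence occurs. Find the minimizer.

f(x) = x^2 + 8x - 5, f'(x) = 2x + (8), f''(x) = 2
Step 1: f'(-4) = 0, x_1 = -4 - 0/2 = -4
Step 2: f'(-4) = 0, x_2 = -4 (converged)
Newton's method converges in 1 step for quadratics.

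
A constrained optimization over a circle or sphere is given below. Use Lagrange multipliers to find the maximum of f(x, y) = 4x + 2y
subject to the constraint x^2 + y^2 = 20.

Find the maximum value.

Set up Lagrange conditions: grad f = lambda * grad g
  4 = 2*lambda*x
  2 = 2*lambda*y
From these: x/y = 4/2, so x = 4t, y = 2t for some t.
Substitute into constraint: (4t)^2 + (2t)^2 = 20
  t^2 * 20 = 20
  t = sqrt(20/20)
Maximum = 4*x + 2*y = (4^2 + 2^2)*t = 20 * sqrt(20/20) = 20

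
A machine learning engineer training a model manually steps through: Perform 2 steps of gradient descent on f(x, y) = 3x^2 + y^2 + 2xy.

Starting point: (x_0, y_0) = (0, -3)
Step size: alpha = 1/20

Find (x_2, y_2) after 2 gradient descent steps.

f(x,y) = 3x^2 + y^2 + 2xy
grad_x = 6x + 2y, grad_y = 2y + 2x
Step 1: grad = (-6, -6), (3/10, -27/10)
Step 2: grad = (-18/5, -24/5), (12/25, -123/50)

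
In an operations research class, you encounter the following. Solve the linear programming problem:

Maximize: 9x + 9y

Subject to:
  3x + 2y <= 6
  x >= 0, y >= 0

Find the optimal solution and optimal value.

The feasible region has vertices at [(0, 0), (2, 0), (0, 3)].
Checking objective 9x + 9y at each vertex:
  (0, 0): 9*0 + 9*0 = 0
  (2, 0): 9*2 + 9*0 = 18
  (0, 3): 9*0 + 9*3 = 27
Maximum is 27 at (0, 3).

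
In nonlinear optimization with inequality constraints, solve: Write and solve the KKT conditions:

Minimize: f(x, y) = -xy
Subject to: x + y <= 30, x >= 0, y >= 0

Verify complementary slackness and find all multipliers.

Problem: min -xy s.t. x + y <= 30 (multiplier lambda), x >= 0 (mu_x), y >= 0 (mu_y)
KKT stationarity: -y + lambda - mu_x = 0, -x + lambda - mu_y = 0, with lambda, mu_x, mu_y >= 0
Complementary slackness: lambda*(x + y - 30) = 0, mu_x*x = 0, mu_y*y = 0
If lambda = 0: y = -mu_x <= 0 and x = -mu_y <= 0 force x = y = 0 with f = 0; but x = y = 15 is feasible with f = -225 < 0, so this is not the minimum. Hence lambda > 0 and x + y = 30.
Try x > 0, y > 0 (so mu_x = mu_y = 0): y = lambda, x = lambda => x = y = lambda
x + y = 30 => 2*lambda = 30 => lambda = 15
x* = y* = 15 > 0, consistent with mu_x = mu_y = 0.
(Any feasible point with x = 0 or y = 0 has f = 0 > -225, so the minimum is not on those boundaries.)
min(-xy) = -225 (i.e. max xy = 225)
Multipliers: lambda = 15, mu_x = 0, mu_y = 0
Complementary slackness: lambda*(x + y - 30) = 15*(15 + 15 - 30) = 0, mu_x*x = 0*15 = 0, mu_y*y = 0*15 = 0. Satisfied.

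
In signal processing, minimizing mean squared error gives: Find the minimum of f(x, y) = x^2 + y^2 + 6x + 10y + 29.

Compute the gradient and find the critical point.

f(x,y) = x^2 + y^2 + 6x + 10y + 29
df/dx = 2x + (6) = 0  =>  x = -3
df/dy = 2y + (10) = 0  =>  y = -5
f(-3, -5) = 1*(-3)^2 + 1*(-5)^2 + 6*(-3) + 10*(-5) + 29 = -5
Hessian is diagonal with entries 2, 2 > 0, so this is a minimum.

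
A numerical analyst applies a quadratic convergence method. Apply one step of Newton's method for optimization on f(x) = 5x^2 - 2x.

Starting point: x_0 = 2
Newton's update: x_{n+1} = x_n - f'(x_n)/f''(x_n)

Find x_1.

f(x) = 5x^2 - 2x
f'(x) = 10x + (-2), f''(x) = 10
Newton step: x_1 = x_0 - f'(x_0)/f''(x_0)
f'(2) = 18
x_1 = 2 - 18/10 = 1/5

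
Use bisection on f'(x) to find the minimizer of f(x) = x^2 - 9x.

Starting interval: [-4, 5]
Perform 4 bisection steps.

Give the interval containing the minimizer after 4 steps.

Finding critical point of f(x) = x^2 - 9x using bisection on f'(x) = 2x + -9.
f'(x) = 0 when x = 9/2.
Starting interval: [-4, 5]
Step 1: mid = 1/2, f'(mid) = -8, new interval = [1/2, 5]
Step 2: mid = 11/4, f'(mid) = -7/2, new interval = [11/4, 5]
Step 3: mid = 31/8, f'(mid) = -5/4, new interval = [31/8, 5]
Step 4: mid = 71/16, f'(mid) = -1/8, new interval = [71/16, 5]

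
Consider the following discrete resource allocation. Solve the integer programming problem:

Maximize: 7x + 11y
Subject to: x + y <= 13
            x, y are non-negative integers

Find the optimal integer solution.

Objective: 7x + 11y, constraint: x + y <= 13
Coefficient of y is 11 > coefficient of x is 7, so allocate the entire budget to y.
Optimal: x = 0, y = 13, value = 143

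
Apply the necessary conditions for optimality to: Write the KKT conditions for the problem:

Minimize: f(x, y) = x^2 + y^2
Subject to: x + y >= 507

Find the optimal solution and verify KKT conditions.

KKT conditions for min x^2 + y^2 s.t. x + y >= 507:
Stationarity: 2x = mu, 2y = mu
So x = y = mu/2.
Complementary slackness: mu*(x + y - 507) = 0
Primal feasibility: x + y >= 507; dual feasibility: mu >= 0
If mu = 0 then x = y = 0, but 0 + 0 < 507 is infeasible, so the constraint is active.
Constraint active: x + y = 2*(mu/2) = 507 => mu = 507
x = y = 507/2, f = 257049/2
Verify: stationarity 2*(507/2) = 507 = mu; primal 507/2 + 507/2 = 507 >= 507; dual mu = 507 >= 0; complementary slackness 507*(507 - 507) = 0. All KKT conditions hold.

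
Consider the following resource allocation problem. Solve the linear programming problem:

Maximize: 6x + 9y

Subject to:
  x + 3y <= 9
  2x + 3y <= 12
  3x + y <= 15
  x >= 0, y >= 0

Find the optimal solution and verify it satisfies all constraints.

Feasible vertices: (0, 0), (0, 3), (3, 2), (33/7, 6/7), (5, 0)
Objective 6x + 9y at each vertex:
  (0, 0): 0
  (0, 3): 27
  (3, 2): 36
  (33/7, 6/7): 36
  (5, 0): 30
Maximum is 36 at (3, 2).
Verify constraints at (x, y) = (3, 2):
  1*3 + 3*2 = 9 <= 9 (active)
  2*3 + 3*2 = 12 <= 12 (active)
  3*3 + 1*2 = 11 <= 15
  x = 3 >= 0, y = 2 >= 0. All constraints satisfied.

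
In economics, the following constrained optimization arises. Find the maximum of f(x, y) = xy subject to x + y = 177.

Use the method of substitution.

Substitute y = 177 - x into f(x,y) = xy:
g(x) = x(177 - x) = 177x - x^2
g'(x) = 177 - 2x = 0  =>  x = 177/2
y = 177 - 177/2 = 177/2
Maximum value = (177/2) * (177/2) = 31329/4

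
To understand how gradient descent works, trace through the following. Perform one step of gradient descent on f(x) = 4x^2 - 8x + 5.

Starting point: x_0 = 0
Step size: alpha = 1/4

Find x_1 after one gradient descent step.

f(x) = 4x^2 - 8x + 5
f'(x) = 8x - 8
f'(0) = 8*0 + (-8) = -8
x_1 = x_0 - alpha * f'(x_0) = 0 - 1/4 * -8 = 2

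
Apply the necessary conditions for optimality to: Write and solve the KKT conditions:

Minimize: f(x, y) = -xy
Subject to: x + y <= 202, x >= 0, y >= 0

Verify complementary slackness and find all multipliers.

Problem: min -xy s.t. x + y <= 202 (multiplier lambda), x >= 0 (mu_x), y >= 0 (mu_y)
KKT stationarity: -y + lambda - mu_x = 0, -x + lambda - mu_y = 0, with lambda, mu_x, mu_y >= 0
Complementary slackness: lambda*(x + y - 202) = 0, mu_x*x = 0, mu_y*y = 0
If lambda = 0: y = -mu_x <= 0 and x = -mu_y <= 0 force x = y = 0 with f = 0; but x = y = 101 is feasible with f = -10201 < 0, so this is not the minimum. Hence lambda > 0 and x + y = 202.
Try x > 0, y > 0 (so mu_x = mu_y = 0): y = lambda, x = lambda => x = y = lambda
x + y = 202 => 2*lambda = 202 => lambda = 101
x* = y* = 101 > 0, consistent with mu_x = mu_y = 0.
(Any feasible point with x = 0 or y = 0 has f = 0 > -10201, so the minimum is not on those boundaries.)
min(-xy) = -10201 (i.e. max xy = 10201)
Multipliers: lambda = 101, mu_x = 0, mu_y = 0
Complementary slackness: lambda*(x + y - 202) = 101*(101 + 101 - 202) = 0, mu_x*x = 0*101 = 0, mu_y*y = 0*101 = 0. Satisfied.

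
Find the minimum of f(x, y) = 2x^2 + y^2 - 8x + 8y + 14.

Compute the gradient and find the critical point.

f(x,y) = 2x^2 + y^2 - 8x + 8y + 14
df/dx = 4x + (-8) = 0  =>  x = 2
df/dy = 2y + (8) = 0  =>  y = -4
f(2, -4) = 2*(2)^2 + 1*(-4)^2 + -8*(2) + 8*(-4) + 14 = -10
Hessian is diagonal with entries 4, 2 > 0, so this is a minimum.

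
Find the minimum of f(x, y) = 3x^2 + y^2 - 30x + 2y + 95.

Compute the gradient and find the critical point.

f(x,y) = 3x^2 + y^2 - 30x + 2y + 95
df/dx = 6x + (-30) = 0  =>  x = 5
df/dy = 2y + (2) = 0  =>  y = -1
f(5, -1) = 3*(5)^2 + 1*(-1)^2 + -30*(5) + 2*(-1) + 95 = 19
Hessian is diagonal with entries 6, 2 > 0, so this is a minimum.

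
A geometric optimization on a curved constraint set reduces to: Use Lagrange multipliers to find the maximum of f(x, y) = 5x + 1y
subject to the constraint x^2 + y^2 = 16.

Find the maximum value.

Set up Lagrange conditions: grad f = lambda * grad g
  5 = 2*lambda*x
  1 = 2*lambda*y
From these: x/y = 5/1, so x = 5t, y = 1t for some t.
Substitute into constraint: (5t)^2 + (1t)^2 = 16
  t^2 * 26 = 16
  t = sqrt(16/26)
Maximum = 5*x + 1*y = (5^2 + 1^2)*t = 26 * sqrt(16/26) = sqrt(416)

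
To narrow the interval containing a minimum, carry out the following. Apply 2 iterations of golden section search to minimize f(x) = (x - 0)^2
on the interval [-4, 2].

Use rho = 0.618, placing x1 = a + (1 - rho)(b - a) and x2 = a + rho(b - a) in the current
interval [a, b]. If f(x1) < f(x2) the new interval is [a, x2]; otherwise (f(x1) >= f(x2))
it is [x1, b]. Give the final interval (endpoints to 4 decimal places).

Golden section search for min of f(x) = (x - 0)^2 on [-4, 2].
Each step: x1 = a + (1 - rho)(b - a), x2 = a + rho(b - a); if f(x1) < f(x2) keep [a, x2], otherwise keep [x1, b].
Step 1: [-4.0000, 2.0000], x1=-1.7080 (f=2.9173), x2=-0.2920 (f=0.0853); f(x1) > f(x2) => keep [-1.7080, 2.0000]
Step 2: [-1.7080, 2.0000], x1=-0.2915 (f=0.0850), x2=0.5835 (f=0.3405); f(x1) < f(x2) => keep [-1.7080, 0.5835]
Final interval: [-1.7080, 0.5835]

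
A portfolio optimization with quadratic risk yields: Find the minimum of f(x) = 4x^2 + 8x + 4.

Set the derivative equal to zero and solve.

f(x) = 4x^2 + 8x + 4
f'(x) = 8x + (8) = 0
x = -8/8 = -1
f(-1) = 0
Since f''(x) = 8 > 0, this is a minimum.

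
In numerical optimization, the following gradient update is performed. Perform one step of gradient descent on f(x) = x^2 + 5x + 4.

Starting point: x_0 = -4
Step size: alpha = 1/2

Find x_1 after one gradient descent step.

f(x) = x^2 + 5x + 4
f'(x) = 2x + 5
f'(-4) = 2*-4 + (5) = -3
x_1 = x_0 - alpha * f'(x_0) = -4 - 1/2 * -3 = -5/2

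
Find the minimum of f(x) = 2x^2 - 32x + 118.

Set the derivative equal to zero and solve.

f(x) = 2x^2 - 32x + 118
f'(x) = 4x + (-32) = 0
x = 32/4 = 8
f(8) = -10
Since f''(x) = 4 > 0, this is a minimum.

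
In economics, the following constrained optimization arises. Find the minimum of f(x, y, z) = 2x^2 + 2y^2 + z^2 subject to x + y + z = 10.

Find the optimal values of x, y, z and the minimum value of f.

Using Lagrange multipliers on f = 2x^2 + 2y^2 + z^2 with constraint x + y + z = 10:
Conditions: 2*2*x = lambda, 2*2*y = lambda, 2*1*z = lambda
So x = lambda/4, y = lambda/4, z = lambda/2
Substituting into constraint: lambda * (1) = 10
lambda = 10
x = 5/2, y = 5/2, z = 5
Minimum value = 50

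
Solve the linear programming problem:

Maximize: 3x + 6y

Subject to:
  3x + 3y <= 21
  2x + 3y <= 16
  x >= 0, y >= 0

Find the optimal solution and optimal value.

Feasible vertices: (0, 0), (0, 16/3), (5, 2), (7, 0)
Objective 3x + 6y at each:
  (0, 0): 0
  (0, 16/3): 32
  (5, 2): 27
  (7, 0): 21
Maximum is 32 at (0, 16/3).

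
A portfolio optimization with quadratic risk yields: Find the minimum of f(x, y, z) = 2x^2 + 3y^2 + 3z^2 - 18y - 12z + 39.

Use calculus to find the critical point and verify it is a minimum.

f(x,y,z) = 2x^2 + 3y^2 + 3z^2 - 18y - 12z + 39
df/dx = 4x + (0) = 0 => x = 0
df/dy = 6y + (-18) = 0 => y = 3
df/dz = 6z + (-12) = 0 => z = 2
f(0,3,2) = 2*(0)^2 + 3*(3)^2 + 3*(2)^2 + -18*(3) + -12*(2) + 39 = 0
Hessian is diagonal with entries 4, 6, 6 > 0, confirmed minimum.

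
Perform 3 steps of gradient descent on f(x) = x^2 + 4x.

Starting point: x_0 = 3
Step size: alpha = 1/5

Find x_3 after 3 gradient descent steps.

f(x) = x^2 + 4x, f'(x) = 2x + (4)
Step 1: f'(3) = 10, x_1 = 3 - 1/5 * 10 = 1
Step 2: f'(1) = 6, x_2 = 1 - 1/5 * 6 = -1/5
Step 3: f'(-1/5) = 18/5, x_3 = -1/5 - 1/5 * 18/5 = -23/25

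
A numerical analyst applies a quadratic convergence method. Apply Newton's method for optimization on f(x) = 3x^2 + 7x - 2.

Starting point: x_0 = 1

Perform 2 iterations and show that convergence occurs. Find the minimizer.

f(x) = 3x^2 + 7x - 2, f'(x) = 6x + (7), f''(x) = 6
Step 1: f'(1) = 13, x_1 = 1 - 13/6 = -7/6
Step 2: f'(-7/6) = 0, x_2 = -7/6 (converged)
Newton's method converges in 1 step for quadratics.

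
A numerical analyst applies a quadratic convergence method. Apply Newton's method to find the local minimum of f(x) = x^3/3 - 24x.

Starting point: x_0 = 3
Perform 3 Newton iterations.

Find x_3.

f(x) = x^3/3 - 24x
f'(x) = x^2 - 24, f''(x) = 2x
Newton update: x_{n+1} = x_n - (x_n^2 - 24)/(2*x_n)
Step 1: x_0 = 3, f'=-15, f''=6, x_1 = 11/2
Step 2: x_1 = 11/2, f'=25/4, f''=11, x_2 = 217/44
Step 3: x_2 = 217/44, f'=625/1936, f''=217/22, x_3 = 93553/19096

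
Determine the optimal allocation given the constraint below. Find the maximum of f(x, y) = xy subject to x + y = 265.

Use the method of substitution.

Substitute y = 265 - x into f(x,y) = xy:
g(x) = x(265 - x) = 265x - x^2
g'(x) = 265 - 2x = 0  =>  x = 265/2
y = 265 - 265/2 = 265/2
Maximum value = (265/2) * (265/2) = 70225/4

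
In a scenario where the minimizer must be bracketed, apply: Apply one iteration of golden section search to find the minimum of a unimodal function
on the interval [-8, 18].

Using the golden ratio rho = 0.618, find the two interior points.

Golden section search on [-8, 18].
Golden ratio rho = 0.618 (approx).
Interior points:
  x_1 = -8 + (1-0.618)*26 = 1.9320
  x_2 = -8 + 0.618*26 = 8.0680
Compare f(x_1) and f(x_2) to determine which subinterval to keep.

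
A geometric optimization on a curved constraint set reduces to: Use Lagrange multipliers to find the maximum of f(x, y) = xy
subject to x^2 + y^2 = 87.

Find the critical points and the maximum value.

Lagrange conditions: y = 2*lambda*x and x = 2*lambda*y
If x = 0 then y = 0, violating the constraint, so x, y != 0.
Dividing: y/x = x/y => x^2 = y^2 => y = x or y = -x
Constraint: 2x^2 = 87 => x^2 = 87/2 => x = +/-sqrt(87/2)
Critical points: (sqrt(87/2), sqrt(87/2)), (-sqrt(87/2), -sqrt(87/2)), (sqrt(87/2), -sqrt(87/2)), (-sqrt(87/2), sqrt(87/2))
  y = x:  xy = x^2 = 87/2  at (sqrt(87/2), sqrt(87/2)) and (-sqrt(87/2), -sqrt(87/2))
  y = -x: xy = -x^2 = -87/2 at (sqrt(87/2), -sqrt(87/2)) and (-sqrt(87/2), sqrt(87/2))
Maximum xy = 87/2 at (sqrt(87/2), sqrt(87/2)) and (-sqrt(87/2), -sqrt(87/2))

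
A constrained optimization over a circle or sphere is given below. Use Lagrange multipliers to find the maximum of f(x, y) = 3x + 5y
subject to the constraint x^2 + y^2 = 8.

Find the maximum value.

Set up Lagrange conditions: grad f = lambda * grad g
  3 = 2*lambda*x
  5 = 2*lambda*y
From these: x/y = 3/5, so x = 3t, y = 5t for some t.
Substitute into constraint: (3t)^2 + (5t)^2 = 8
  t^2 * 34 = 8
  t = sqrt(8/34)
Maximum = 3*x + 5*y = (3^2 + 5^2)*t = 34 * sqrt(8/34) = sqrt(272)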